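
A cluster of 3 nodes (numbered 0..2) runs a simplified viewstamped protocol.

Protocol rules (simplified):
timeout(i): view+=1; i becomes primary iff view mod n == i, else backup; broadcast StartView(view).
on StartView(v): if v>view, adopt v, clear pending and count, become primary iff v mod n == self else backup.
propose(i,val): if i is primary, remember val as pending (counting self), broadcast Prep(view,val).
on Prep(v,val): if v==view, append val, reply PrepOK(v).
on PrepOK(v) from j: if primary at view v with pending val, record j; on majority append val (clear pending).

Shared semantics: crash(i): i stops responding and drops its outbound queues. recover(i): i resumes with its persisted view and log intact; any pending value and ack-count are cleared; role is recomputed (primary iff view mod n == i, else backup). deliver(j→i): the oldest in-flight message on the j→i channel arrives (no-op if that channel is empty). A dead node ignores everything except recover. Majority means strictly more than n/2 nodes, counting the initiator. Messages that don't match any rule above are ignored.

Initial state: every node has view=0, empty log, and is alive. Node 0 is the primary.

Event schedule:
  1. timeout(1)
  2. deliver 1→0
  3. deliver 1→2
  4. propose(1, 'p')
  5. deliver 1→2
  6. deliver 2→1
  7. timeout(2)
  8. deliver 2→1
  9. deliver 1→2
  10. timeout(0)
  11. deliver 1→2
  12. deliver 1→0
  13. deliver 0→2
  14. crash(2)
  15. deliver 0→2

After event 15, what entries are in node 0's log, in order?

after 1 — timeout(1): n1:prim/v1/[-]
after 2 — deliver 1→0: n0:back/v1/[-]
after 3 — deliver 1→2: n2:back/v1/[-]
after 4 — propose(1,'p'): ·
after 5 — deliver 1→2: n2:back/v1/[p]
after 6 — deliver 2→1: n1:prim/v1/[p]
after 7 — timeout(2): n2:prim/v2/[p]
after 8 — deliver 2→1: n1:back/v2/[p]
after 9 — deliver 1→2: ·
after 10 — timeout(0): n0:back/v2/[-]
after 11 — deliver 1→2: ·
after 12 — deliver 1→0: ·
after 13 — deliver 0→2: ·
after 14 — crash(2): n2:✗prim/v2/[p]
after 15 — deliver 0→2: ·

empty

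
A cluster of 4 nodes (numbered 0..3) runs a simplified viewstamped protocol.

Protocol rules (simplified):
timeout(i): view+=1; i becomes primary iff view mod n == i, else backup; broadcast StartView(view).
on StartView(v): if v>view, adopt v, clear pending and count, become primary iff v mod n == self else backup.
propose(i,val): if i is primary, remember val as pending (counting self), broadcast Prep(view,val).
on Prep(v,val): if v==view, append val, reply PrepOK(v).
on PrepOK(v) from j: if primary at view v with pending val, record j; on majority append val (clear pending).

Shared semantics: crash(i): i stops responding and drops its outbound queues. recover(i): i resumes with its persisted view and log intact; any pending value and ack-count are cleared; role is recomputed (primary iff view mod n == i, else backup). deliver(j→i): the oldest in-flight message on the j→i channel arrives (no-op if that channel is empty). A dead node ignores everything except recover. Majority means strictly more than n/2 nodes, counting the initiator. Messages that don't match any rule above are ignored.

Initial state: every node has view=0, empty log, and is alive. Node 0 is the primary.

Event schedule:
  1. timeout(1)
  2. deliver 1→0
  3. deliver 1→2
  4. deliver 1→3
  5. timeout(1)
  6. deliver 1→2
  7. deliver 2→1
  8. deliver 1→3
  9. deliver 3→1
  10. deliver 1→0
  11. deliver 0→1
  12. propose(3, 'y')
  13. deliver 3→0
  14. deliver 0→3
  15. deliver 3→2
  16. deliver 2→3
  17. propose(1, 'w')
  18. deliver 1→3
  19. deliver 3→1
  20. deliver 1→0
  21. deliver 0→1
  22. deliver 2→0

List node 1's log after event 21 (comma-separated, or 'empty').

empty

step 1 timeout(1): 1={prim,v=1,log=-}
step 2 deliver 1→0: 0={back,v=1,log=-}
step 3 deliver 1→2: 2={back,v=1,log=-}
step 4 deliver 1→3: 3={back,v=1,log=-}
step 5 timeout(1): 1={back,v=2,log=-}
step 6 deliver 1→2: 2={prim,v=2,log=-}
step 7 deliver 2→1: —
step 8 deliver 1→3: 3={back,v=2,log=-}
step 9 deliver 3→1: —
step 10 deliver 1→0: 0={back,v=2,log=-}
step 11 deliver 0→1: —
step 12 propose(3,'y'): —
step 13 deliver 3→0: —
step 14 deliver 0→3: —
step 15 deliver 3→2: —
step 16 deliver 2→3: —
step 17 propose(1,'w'): —
step 18 deliver 1→3: —
step 19 deliver 3→1: —
step 20 deliver 1→0: —
step 21 deliver 0→1: —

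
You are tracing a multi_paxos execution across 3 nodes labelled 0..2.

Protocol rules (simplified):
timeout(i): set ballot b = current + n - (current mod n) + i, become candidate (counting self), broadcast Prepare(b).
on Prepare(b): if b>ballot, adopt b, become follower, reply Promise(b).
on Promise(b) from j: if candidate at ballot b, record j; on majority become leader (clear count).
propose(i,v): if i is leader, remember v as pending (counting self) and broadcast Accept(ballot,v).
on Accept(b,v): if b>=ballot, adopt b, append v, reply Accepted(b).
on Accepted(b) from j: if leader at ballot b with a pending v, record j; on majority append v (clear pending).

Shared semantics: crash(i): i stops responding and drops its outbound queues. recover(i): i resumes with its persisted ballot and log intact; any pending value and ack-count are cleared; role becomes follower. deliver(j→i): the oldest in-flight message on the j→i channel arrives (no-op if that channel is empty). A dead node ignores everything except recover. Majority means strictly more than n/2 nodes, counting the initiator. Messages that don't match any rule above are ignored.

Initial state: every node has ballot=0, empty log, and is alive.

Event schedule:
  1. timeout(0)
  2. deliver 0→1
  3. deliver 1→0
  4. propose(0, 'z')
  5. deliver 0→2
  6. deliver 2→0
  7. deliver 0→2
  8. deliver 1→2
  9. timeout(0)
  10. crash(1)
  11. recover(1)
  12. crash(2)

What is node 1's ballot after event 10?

after 1 — timeout(0): n0:cand/b3/[-]
after 2 — deliver 0→1: n1:foll/b3/[-]
after 3 — deliver 1→0: n0:lead/b3/[-]
after 4 — propose(0,'z'): ·
after 5 — deliver 0→2: n2:foll/b3/[-]
after 6 — deliver 2→0: ·
after 7 — deliver 0→2: n2:foll/b3/[z]
after 8 — deliver 1→2: ·
after 9 — timeout(0): n0:cand/b6/[-]
after 10 — crash(1): n1:✗foll/b3/[-]

3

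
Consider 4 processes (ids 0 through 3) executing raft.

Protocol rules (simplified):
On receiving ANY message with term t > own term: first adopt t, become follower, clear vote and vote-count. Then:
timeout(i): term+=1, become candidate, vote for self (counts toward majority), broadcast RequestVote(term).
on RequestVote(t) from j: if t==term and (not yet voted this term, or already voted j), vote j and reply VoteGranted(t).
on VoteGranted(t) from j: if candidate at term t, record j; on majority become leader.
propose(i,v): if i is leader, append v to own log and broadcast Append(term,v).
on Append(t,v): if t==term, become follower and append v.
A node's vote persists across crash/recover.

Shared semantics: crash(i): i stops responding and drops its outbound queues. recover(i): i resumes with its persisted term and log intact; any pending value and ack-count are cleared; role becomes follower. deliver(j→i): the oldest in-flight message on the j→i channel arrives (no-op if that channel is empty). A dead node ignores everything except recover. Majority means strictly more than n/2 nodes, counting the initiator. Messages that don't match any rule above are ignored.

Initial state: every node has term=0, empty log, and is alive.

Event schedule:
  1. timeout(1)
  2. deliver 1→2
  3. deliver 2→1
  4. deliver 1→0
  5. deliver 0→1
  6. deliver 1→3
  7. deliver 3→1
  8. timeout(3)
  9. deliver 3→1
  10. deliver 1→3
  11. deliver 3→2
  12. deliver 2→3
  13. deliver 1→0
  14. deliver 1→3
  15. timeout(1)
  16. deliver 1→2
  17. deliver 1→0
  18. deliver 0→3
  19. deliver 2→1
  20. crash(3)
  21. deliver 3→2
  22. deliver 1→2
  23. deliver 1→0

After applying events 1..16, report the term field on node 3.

1. timeout(1):  <1:cand t1 ->
2. deliver 1→2:  <2:foll t1 ->
3. deliver 2→1:  nop
4. deliver 1→0:  <0:foll t1 ->
5. deliver 0→1:  <1:lead t1 ->
6. deliver 1→3:  <3:foll t1 ->
7. deliver 3→1:  nop
8. timeout(3):  <3:cand t2 ->
9. deliver 3→1:  <1:foll t2 ->
10. deliver 1→3:  nop
11. deliver 3→2:  <2:foll t2 ->
12. deliver 2→3:  <3:lead t2 ->
13. deliver 1→0:  nop
14. deliver 1→3:  nop
15. timeout(1):  <1:cand t3 ->
16. deliver 1→2:  <2:foll t3 ->

2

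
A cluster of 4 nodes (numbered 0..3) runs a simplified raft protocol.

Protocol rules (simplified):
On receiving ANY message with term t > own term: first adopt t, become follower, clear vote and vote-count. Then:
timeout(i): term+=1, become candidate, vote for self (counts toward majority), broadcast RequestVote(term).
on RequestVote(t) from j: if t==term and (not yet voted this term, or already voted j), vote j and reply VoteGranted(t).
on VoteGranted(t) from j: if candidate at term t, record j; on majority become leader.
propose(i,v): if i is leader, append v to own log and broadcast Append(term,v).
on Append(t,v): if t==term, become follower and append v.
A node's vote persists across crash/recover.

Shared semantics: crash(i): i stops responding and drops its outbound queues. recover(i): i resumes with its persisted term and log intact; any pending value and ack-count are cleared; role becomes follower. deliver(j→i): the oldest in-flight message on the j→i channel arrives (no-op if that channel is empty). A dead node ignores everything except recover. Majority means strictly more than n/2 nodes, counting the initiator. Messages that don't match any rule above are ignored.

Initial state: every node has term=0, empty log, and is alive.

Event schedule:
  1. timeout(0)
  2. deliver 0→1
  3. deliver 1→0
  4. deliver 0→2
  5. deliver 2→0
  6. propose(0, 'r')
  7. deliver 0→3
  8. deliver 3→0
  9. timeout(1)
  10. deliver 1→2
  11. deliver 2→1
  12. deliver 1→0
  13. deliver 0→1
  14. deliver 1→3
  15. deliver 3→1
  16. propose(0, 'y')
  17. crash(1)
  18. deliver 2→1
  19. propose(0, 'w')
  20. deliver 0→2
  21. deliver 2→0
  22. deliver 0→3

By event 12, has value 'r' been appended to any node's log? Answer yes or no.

e1 timeout(0): 0[cand,t=1,-]
e2 deliver 0→1: 1[foll,t=1,-]
e3 deliver 1→0: ·
e4 deliver 0→2: 2[foll,t=1,-]
e5 deliver 2→0: 0[lead,t=1,-]
e6 propose(0,'r'): 0[lead,t=1,r]
e7 deliver 0→3: 3[foll,t=1,-]
e8 deliver 3→0: ·
e9 timeout(1): 1[cand,t=2,-]
e10 deliver 1→2: 2[foll,t=2,-]
e11 deliver 2→1: ·
e12 deliver 1→0: 0[foll,t=2,r]

yes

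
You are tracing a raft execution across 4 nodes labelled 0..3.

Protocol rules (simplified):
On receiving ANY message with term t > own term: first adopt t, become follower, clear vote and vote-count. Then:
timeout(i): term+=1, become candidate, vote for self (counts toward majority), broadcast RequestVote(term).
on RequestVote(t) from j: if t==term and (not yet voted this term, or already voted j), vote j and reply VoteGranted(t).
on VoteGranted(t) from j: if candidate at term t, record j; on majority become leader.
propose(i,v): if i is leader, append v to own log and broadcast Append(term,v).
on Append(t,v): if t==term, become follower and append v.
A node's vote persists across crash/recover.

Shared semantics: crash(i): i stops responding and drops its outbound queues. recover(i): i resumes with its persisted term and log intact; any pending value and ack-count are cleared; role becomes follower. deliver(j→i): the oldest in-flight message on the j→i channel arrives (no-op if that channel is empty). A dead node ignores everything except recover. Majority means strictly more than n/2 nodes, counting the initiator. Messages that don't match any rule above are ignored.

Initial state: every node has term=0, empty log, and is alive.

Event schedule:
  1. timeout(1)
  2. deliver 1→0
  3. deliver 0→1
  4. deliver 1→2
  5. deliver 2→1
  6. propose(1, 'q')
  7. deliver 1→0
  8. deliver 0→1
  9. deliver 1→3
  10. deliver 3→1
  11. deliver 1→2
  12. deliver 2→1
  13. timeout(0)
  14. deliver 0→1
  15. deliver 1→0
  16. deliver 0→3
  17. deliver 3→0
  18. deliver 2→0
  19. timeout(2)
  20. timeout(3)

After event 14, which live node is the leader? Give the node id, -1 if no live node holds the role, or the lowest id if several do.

-1

after 1 — timeout(1): n1:cand/t1/[-]
after 2 — deliver 1→0: n0:foll/t1/[-]
after 3 — deliver 0→1: ·
after 4 — deliver 1→2: n2:foll/t1/[-]
after 5 — deliver 2→1: n1:lead/t1/[-]
after 6 — propose(1,'q'): n1:lead/t1/[q]
after 7 — deliver 1→0: n0:foll/t1/[q]
after 8 — deliver 0→1: ·
after 9 — deliver 1→3: n3:foll/t1/[-]
after 10 — deliver 3→1: ·
after 11 — deliver 1→2: n2:foll/t1/[q]
after 12 — deliver 2→1: ·
after 13 — timeout(0): n0:cand/t2/[q]
after 14 — deliver 0→1: n1:foll/t2/[q]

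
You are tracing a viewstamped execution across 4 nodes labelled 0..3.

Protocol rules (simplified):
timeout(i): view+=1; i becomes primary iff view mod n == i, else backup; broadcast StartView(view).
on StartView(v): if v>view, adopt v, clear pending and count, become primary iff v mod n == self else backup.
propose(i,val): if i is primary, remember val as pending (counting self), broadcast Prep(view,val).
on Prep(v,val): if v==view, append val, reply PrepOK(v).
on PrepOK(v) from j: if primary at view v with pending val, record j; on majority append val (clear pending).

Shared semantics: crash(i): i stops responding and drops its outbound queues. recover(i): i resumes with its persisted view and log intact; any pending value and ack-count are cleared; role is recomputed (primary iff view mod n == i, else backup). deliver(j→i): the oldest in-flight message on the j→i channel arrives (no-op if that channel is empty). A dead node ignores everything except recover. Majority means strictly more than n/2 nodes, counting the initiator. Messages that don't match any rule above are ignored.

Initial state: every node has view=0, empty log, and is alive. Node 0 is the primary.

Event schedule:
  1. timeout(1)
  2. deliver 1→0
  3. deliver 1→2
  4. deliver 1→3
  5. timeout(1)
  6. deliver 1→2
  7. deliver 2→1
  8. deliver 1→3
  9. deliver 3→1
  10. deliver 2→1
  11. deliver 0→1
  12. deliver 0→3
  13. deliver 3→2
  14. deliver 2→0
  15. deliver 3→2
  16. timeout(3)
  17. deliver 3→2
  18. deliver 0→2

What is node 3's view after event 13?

1. timeout(1):  <1:prim v1 ->
2. deliver 1→0:  <0:back v1 ->
3. deliver 1→2:  <2:back v1 ->
4. deliver 1→3:  <3:back v1 ->
5. timeout(1):  <1:back v2 ->
6. deliver 1→2:  <2:prim v2 ->
7. deliver 2→1:  nop
8. deliver 1→3:  <3:back v2 ->
9. deliver 3→1:  nop
10. deliver 2→1:  nop
11. deliver 0→1:  nop
12. deliver 0→3:  nop
13. deliver 3→2:  nop

2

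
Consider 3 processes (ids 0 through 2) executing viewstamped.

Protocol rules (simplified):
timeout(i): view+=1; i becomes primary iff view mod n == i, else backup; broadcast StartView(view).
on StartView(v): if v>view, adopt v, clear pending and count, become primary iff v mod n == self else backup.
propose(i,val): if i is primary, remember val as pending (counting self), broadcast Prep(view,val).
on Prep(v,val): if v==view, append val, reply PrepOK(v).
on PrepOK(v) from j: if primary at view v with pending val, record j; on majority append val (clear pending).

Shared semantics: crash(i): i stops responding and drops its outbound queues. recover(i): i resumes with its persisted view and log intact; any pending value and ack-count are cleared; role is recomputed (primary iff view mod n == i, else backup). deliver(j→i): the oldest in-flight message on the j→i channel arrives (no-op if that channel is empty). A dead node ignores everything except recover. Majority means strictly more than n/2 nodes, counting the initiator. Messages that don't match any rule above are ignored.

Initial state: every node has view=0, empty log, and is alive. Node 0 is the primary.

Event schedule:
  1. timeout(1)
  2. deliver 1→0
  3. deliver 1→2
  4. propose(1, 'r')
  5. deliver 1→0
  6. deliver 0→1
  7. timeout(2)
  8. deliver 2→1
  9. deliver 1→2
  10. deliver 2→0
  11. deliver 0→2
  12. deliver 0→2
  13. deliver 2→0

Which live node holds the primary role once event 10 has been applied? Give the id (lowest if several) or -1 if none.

1. timeout(1):  <1:prim v1 ->
2. deliver 1→0:  <0:back v1 ->
3. deliver 1→2:  <2:back v1 ->
4. propose(1,'r'):  nop
5. deliver 1→0:  <0:back v1 r>
6. deliver 0→1:  <1:prim v1 r>
7. timeout(2):  <2:prim v2 ->
8. deliver 2→1:  <1:back v2 r>
9. deliver 1→2:  nop
10. deliver 2→0:  <0:back v2 r>

2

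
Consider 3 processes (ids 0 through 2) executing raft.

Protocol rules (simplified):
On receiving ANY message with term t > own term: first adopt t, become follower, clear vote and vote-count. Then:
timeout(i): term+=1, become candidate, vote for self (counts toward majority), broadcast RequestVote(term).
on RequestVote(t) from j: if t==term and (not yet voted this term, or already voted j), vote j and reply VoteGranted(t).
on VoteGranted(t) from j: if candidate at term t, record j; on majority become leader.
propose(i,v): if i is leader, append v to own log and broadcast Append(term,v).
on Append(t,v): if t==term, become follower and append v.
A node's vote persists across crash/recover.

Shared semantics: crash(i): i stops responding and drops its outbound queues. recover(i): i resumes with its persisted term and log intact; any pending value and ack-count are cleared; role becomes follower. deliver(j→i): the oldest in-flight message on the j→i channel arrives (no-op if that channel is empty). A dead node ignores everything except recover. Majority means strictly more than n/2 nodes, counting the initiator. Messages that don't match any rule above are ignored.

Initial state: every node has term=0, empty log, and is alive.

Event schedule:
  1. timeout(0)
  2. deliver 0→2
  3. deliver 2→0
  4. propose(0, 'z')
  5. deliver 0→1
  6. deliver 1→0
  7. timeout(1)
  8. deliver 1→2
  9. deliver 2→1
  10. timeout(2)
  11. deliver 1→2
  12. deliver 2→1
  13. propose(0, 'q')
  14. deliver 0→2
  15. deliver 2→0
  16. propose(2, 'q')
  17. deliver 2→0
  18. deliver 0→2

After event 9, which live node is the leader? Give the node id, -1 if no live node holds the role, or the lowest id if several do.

after 1 — timeout(0): n0:cand/t1/[-]
after 2 — deliver 0→2: n2:foll/t1/[-]
after 3 — deliver 2→0: n0:lead/t1/[-]
after 4 — propose(0,'z'): n0:lead/t1/[z]
after 5 — deliver 0→1: n1:foll/t1/[-]
after 6 — deliver 1→0: ·
after 7 — timeout(1): n1:cand/t2/[-]
after 8 — deliver 1→2: n2:foll/t2/[-]
after 9 — deliver 2→1: n1:lead/t2/[-]

0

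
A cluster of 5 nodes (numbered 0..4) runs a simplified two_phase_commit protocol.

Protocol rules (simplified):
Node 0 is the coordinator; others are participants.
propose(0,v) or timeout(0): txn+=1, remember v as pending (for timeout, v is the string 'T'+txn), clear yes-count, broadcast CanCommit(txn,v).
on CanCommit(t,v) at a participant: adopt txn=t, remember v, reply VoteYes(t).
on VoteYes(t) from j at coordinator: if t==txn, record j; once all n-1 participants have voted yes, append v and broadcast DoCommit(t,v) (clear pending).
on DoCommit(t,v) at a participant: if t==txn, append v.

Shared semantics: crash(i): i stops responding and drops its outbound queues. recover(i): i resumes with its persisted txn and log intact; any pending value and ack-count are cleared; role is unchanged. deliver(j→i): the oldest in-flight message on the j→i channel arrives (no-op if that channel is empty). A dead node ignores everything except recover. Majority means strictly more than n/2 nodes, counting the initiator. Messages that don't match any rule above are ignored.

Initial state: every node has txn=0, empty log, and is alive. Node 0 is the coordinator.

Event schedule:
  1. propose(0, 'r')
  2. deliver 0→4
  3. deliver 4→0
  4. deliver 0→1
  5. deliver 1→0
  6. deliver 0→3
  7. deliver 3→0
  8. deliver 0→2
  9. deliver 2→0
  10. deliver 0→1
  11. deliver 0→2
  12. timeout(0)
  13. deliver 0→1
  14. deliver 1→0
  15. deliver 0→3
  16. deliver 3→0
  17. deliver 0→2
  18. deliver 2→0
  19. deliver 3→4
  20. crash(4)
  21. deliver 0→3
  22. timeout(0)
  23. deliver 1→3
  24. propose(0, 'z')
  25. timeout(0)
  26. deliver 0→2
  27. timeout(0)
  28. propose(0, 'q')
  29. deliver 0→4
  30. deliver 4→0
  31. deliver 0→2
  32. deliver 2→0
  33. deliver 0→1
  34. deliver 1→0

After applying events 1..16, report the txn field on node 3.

1

e1 propose(0,'r'): 0[coor,t=1,-]
e2 deliver 0→4: 4[part,t=1,-]
e3 deliver 4→0: ·
e4 deliver 0→1: 1[part,t=1,-]
e5 deliver 1→0: ·
e6 deliver 0→3: 3[part,t=1,-]
e7 deliver 3→0: ·
e8 deliver 0→2: 2[part,t=1,-]
e9 deliver 2→0: 0[coor,t=1,r]
e10 deliver 0→1: 1[part,t=1,r]
e11 deliver 0→2: 2[part,t=1,r]
e12 timeout(0): 0[coor,t=2,r]
e13 deliver 0→1: 1[part,t=2,r]
e14 deliver 1→0: ·
e15 deliver 0→3: 3[part,t=1,r]
e16 deliver 3→0: ·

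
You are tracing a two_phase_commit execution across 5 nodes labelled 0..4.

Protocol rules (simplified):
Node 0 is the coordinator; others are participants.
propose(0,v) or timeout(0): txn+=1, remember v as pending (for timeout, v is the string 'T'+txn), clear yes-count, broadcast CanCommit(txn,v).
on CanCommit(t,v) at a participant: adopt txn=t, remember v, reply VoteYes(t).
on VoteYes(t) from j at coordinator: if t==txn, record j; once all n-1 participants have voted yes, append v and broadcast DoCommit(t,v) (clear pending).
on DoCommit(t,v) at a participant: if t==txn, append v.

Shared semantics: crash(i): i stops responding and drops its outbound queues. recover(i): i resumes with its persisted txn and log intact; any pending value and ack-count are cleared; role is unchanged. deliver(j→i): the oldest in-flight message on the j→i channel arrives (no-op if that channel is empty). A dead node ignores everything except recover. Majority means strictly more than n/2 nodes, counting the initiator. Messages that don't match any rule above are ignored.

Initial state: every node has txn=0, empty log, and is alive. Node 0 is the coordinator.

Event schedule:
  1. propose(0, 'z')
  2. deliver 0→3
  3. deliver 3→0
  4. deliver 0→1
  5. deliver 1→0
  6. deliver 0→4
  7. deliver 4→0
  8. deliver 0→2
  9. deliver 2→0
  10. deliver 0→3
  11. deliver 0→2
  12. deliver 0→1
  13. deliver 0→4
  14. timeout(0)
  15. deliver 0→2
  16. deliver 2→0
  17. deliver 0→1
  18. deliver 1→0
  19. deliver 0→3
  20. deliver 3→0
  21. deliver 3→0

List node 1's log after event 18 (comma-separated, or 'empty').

z

step 1 propose(0,'z'): 0={coor,t=1,log=-}
step 2 deliver 0→3: 3={part,t=1,log=-}
step 3 deliver 3→0: —
step 4 deliver 0→1: 1={part,t=1,log=-}
step 5 deliver 1→0: —
step 6 deliver 0→4: 4={part,t=1,log=-}
step 7 deliver 4→0: —
step 8 deliver 0→2: 2={part,t=1,log=-}
step 9 deliver 2→0: 0={coor,t=1,log=z}
step 10 deliver 0→3: 3={part,t=1,log=z}
step 11 deliver 0→2: 2={part,t=1,log=z}
step 12 deliver 0→1: 1={part,t=1,log=z}
step 13 deliver 0→4: 4={part,t=1,log=z}
step 14 timeout(0): 0={coor,t=2,log=z}
step 15 deliver 0→2: 2={part,t=2,log=z}
step 16 deliver 2→0: —
step 17 deliver 0→1: 1={part,t=2,log=z}
step 18 deliver 1→0: —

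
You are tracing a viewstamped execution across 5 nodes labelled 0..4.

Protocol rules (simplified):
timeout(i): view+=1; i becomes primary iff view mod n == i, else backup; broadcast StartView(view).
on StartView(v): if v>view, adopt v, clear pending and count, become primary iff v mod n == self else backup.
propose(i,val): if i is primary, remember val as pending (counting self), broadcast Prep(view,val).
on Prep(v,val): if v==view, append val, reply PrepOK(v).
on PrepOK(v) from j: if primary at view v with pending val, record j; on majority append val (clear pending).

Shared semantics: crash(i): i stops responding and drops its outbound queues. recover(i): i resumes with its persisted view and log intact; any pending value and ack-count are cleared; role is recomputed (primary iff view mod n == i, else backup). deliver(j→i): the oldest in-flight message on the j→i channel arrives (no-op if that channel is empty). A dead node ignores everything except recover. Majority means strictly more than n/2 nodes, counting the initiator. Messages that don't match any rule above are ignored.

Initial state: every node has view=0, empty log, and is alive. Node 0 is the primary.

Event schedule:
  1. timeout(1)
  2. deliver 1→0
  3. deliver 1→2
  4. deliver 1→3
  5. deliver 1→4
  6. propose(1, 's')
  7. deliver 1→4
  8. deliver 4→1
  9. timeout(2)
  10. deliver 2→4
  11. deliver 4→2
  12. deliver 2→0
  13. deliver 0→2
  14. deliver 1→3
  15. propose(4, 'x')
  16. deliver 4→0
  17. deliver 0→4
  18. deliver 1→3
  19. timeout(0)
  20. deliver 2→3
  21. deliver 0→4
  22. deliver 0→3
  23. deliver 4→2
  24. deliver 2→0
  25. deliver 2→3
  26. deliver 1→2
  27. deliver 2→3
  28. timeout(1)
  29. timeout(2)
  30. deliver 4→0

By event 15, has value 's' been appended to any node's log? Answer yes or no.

yes

[1] timeout(1) → N1(prim v1 [-])
[2] deliver 1→0 → N0(back v1 [-])
[3] deliver 1→2 → N2(back v1 [-])
[4] deliver 1→3 → N3(back v1 [-])
[5] deliver 1→4 → N4(back v1 [-])
[6] propose(1,'s') → ∅
[7] deliver 1→4 → N4(back v1 [s])
[8] deliver 4→1 → ∅
[9] timeout(2) → N2(prim v2 [-])
[10] deliver 2→4 → N4(back v2 [s])
[11] deliver 4→2 → ∅
[12] deliver 2→0 → N0(back v2 [-])
[13] deliver 0→2 → ∅
[14] deliver 1→3 → N3(back v1 [s])
[15] propose(4,'x') → ∅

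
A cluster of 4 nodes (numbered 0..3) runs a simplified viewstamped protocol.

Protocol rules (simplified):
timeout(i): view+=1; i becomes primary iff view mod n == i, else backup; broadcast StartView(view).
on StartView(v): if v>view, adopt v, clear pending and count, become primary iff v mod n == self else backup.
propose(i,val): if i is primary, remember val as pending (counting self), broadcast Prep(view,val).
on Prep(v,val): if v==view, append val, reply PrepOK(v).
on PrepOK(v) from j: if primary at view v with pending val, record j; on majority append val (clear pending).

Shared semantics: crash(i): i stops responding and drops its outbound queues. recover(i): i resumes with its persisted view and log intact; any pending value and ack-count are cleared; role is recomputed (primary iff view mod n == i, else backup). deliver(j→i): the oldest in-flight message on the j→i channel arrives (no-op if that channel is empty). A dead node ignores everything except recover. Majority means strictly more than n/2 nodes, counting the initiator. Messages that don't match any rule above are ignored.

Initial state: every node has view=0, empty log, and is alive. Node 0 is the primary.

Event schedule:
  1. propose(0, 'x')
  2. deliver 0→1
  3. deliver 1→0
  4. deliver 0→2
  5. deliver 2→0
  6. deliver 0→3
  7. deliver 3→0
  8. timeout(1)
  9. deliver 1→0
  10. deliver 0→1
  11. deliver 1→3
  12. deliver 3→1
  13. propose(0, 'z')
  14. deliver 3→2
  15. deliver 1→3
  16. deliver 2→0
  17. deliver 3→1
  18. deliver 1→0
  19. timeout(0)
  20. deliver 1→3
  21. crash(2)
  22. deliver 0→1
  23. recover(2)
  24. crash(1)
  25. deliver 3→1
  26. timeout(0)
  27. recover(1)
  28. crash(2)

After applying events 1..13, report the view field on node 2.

[1] propose(0,'x') → ∅
[2] deliver 0→1 → N1(back v0 [x])
[3] deliver 1→0 → ∅
[4] deliver 0→2 → N2(back v0 [x])
[5] deliver 2→0 → N0(prim v0 [x])
[6] deliver 0→3 → N3(back v0 [x])
[7] deliver 3→0 → ∅
[8] timeout(1) → N1(prim v1 [x])
[9] deliver 1→0 → N0(back v1 [x])
[10] deliver 0→1 → ∅
[11] deliver 1→3 → N3(back v1 [x])
[12] deliver 3→1 → ∅
[13] propose(0,'z') → ∅

0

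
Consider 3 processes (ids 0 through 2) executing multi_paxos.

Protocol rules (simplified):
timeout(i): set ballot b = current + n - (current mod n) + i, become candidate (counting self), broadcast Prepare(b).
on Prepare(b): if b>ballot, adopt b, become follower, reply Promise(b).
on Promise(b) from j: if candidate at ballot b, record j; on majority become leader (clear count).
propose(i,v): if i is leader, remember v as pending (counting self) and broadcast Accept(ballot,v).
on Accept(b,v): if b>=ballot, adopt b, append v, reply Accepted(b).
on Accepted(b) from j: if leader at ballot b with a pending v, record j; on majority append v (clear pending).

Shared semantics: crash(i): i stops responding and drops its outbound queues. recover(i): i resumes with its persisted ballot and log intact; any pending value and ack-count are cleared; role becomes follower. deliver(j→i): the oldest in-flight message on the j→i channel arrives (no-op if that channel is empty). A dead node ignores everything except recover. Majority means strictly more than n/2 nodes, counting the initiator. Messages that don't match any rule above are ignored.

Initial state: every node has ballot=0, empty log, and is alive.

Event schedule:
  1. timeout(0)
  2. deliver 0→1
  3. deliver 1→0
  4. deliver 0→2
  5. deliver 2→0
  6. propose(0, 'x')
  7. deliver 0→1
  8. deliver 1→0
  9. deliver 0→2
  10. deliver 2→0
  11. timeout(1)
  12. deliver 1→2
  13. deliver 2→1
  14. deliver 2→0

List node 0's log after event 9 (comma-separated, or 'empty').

[1] timeout(0) → N0(cand b3 [-])
[2] deliver 0→1 → N1(foll b3 [-])
[3] deliver 1→0 → N0(lead b3 [-])
[4] deliver 0→2 → N2(foll b3 [-])
[5] deliver 2→0 → ∅
[6] propose(0,'x') → ∅
[7] deliver 0→1 → N1(foll b3 [x])
[8] deliver 1→0 → N0(lead b3 [x])
[9] deliver 0→2 → N2(foll b3 [x])

x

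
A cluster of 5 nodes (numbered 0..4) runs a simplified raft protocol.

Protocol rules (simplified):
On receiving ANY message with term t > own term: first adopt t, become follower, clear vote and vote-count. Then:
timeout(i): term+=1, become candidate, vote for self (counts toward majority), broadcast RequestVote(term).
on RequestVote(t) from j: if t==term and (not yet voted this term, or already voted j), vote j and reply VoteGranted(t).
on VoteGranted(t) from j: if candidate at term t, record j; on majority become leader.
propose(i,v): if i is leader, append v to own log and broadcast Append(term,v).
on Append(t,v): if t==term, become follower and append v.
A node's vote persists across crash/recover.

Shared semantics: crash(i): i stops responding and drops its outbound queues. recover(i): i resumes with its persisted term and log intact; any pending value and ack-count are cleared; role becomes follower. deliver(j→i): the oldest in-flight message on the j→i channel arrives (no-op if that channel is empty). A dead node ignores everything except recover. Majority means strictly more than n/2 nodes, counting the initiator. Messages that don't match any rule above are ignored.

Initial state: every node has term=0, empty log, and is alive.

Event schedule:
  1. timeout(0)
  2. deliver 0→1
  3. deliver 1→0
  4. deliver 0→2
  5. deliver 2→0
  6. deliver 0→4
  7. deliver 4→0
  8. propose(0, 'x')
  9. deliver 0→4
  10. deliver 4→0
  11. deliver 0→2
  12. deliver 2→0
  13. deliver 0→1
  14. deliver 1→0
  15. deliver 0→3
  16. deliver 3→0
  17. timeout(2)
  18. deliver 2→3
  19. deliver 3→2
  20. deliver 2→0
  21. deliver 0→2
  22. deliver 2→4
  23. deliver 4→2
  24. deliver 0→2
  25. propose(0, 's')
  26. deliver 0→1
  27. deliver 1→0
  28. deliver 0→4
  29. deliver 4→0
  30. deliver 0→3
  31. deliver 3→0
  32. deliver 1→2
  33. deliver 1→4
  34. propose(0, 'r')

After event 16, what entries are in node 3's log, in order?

e1 timeout(0): 0[cand,t=1,-]
e2 deliver 0→1: 1[foll,t=1,-]
e3 deliver 1→0: ·
e4 deliver 0→2: 2[foll,t=1,-]
e5 deliver 2→0: 0[lead,t=1,-]
e6 deliver 0→4: 4[foll,t=1,-]
e7 deliver 4→0: ·
e8 propose(0,'x'): 0[lead,t=1,x]
e9 deliver 0→4: 4[foll,t=1,x]
e10 deliver 4→0: ·
e11 deliver 0→2: 2[foll,t=1,x]
e12 deliver 2→0: ·
e13 deliver 0→1: 1[foll,t=1,x]
e14 deliver 1→0: ·
e15 deliver 0→3: 3[foll,t=1,-]
e16 deliver 3→0: ·

empty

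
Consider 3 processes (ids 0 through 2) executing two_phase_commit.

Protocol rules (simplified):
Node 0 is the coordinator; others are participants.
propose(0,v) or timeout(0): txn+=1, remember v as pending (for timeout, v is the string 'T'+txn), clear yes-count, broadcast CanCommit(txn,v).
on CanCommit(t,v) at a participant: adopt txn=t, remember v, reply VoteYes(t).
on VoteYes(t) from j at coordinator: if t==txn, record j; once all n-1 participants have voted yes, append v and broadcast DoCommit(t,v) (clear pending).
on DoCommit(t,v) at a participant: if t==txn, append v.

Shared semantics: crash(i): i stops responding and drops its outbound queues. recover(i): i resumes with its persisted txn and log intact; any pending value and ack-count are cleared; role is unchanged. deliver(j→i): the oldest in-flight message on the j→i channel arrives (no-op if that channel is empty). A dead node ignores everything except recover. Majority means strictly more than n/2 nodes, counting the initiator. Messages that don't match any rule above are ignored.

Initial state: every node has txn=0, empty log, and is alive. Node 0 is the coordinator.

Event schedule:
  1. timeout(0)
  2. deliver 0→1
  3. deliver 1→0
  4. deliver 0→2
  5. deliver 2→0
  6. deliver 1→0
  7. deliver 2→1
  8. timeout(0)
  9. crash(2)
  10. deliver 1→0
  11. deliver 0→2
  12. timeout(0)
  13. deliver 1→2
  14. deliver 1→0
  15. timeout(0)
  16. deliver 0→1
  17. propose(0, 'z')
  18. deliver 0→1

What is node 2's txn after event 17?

1. timeout(0):  <0:coor t1 ->
2. deliver 0→1:  <1:part t1 ->
3. deliver 1→0:  nop
4. deliver 0→2:  <2:part t1 ->
5. deliver 2→0:  <0:coor t1 T1>
6. deliver 1→0:  nop
7. deliver 2→1:  nop
8. timeout(0):  <0:coor t2 T1>
9. crash(2):  <2:✗part t1 ->
10. deliver 1→0:  nop
11. deliver 0→2:  nop
12. timeout(0):  <0:coor t3 T1>
13. deliver 1→2:  nop
14. deliver 1→0:  nop
15. timeout(0):  <0:coor t4 T1>
16. deliver 0→1:  <1:part t1 T1>
17. propose(0,'z'):  <0:coor t5 T1>

1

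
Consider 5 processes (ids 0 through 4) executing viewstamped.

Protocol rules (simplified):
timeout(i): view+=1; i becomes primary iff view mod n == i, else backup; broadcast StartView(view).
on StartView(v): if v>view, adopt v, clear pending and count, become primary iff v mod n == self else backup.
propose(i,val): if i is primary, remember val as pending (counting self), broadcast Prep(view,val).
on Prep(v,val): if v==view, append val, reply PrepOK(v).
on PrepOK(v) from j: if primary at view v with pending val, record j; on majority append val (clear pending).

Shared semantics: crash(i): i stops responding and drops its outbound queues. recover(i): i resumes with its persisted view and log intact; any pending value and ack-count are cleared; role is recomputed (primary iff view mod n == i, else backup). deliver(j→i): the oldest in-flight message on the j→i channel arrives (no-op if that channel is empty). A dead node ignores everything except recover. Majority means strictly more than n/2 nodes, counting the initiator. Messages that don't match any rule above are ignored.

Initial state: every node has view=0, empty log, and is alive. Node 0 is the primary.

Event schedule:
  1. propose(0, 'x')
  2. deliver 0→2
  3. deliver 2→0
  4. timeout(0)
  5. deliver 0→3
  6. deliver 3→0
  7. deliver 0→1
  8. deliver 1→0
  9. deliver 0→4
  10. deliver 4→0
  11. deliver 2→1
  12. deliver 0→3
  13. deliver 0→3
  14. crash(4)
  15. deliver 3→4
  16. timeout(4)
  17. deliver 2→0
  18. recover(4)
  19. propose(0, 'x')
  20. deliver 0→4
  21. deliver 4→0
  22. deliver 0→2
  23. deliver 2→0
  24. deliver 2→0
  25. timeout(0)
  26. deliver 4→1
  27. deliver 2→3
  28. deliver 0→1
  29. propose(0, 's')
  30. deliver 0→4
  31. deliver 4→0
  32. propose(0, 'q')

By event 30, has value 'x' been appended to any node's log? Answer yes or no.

yes

e1 propose(0,'x'): ·
e2 deliver 0→2: 2[back,v=0,x]
e3 deliver 2→0: ·
e4 timeout(0): 0[back,v=1,-]
e5 deliver 0→3: 3[back,v=0,x]
e6 deliver 3→0: ·
e7 deliver 0→1: 1[back,v=0,x]
e8 deliver 1→0: ·
e9 deliver 0→4: 4[back,v=0,x]
e10 deliver 4→0: ·
e11 deliver 2→1: ·
e12 deliver 0→3: 3[back,v=1,x]
e13 deliver 0→3: ·
e14 crash(4): 4[✗back,v=0,x]
e15 deliver 3→4: ·
e16 timeout(4): ·
e17 deliver 2→0: ·
e18 recover(4): 4[back,v=0,x]
e19 propose(0,'x'): ·
e20 deliver 0→4: 4[back,v=1,x]
e21 deliver 4→0: ·
e22 deliver 0→2: 2[back,v=1,x]
e23 deliver 2→0: ·
e24 deliver 2→0: ·
e25 timeout(0): 0[back,v=2,-]
e26 deliver 4→1: ·
e27 deliver 2→3: ·
e28 deliver 0→1: 1[prim,v=1,x]
e29 propose(0,'s'): ·
e30 deliver 0→4: 4[back,v=2,x]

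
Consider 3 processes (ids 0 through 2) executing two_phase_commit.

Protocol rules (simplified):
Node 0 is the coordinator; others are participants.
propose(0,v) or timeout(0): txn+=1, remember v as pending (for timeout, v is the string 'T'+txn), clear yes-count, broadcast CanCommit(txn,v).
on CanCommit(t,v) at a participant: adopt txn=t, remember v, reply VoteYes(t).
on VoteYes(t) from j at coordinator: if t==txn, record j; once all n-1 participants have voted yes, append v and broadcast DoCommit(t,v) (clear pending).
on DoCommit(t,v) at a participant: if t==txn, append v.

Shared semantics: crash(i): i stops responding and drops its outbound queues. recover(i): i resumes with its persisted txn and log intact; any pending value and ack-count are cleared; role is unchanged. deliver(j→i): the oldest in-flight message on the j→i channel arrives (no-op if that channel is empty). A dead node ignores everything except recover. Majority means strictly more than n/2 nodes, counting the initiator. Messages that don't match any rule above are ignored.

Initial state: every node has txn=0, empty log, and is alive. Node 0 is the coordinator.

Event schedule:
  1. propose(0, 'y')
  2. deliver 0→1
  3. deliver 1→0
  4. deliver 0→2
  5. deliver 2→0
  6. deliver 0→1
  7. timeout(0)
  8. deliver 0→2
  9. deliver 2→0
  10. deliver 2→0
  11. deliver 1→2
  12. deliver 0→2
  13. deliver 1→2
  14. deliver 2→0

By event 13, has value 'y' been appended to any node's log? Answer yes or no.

yes

1. propose(0,'y'):  <0:coor t1 ->
2. deliver 0→1:  <1:part t1 ->
3. deliver 1→0:  nop
4. deliver 0→2:  <2:part t1 ->
5. deliver 2→0:  <0:coor t1 y>
6. deliver 0→1:  <1:part t1 y>
7. timeout(0):  <0:coor t2 y>
8. deliver 0→2:  <2:part t1 y>
9. deliver 2→0:  nop
10. deliver 2→0:  nop
11. deliver 1→2:  nop
12. deliver 0→2:  <2:part t2 y>
13. deliver 1→2:  nop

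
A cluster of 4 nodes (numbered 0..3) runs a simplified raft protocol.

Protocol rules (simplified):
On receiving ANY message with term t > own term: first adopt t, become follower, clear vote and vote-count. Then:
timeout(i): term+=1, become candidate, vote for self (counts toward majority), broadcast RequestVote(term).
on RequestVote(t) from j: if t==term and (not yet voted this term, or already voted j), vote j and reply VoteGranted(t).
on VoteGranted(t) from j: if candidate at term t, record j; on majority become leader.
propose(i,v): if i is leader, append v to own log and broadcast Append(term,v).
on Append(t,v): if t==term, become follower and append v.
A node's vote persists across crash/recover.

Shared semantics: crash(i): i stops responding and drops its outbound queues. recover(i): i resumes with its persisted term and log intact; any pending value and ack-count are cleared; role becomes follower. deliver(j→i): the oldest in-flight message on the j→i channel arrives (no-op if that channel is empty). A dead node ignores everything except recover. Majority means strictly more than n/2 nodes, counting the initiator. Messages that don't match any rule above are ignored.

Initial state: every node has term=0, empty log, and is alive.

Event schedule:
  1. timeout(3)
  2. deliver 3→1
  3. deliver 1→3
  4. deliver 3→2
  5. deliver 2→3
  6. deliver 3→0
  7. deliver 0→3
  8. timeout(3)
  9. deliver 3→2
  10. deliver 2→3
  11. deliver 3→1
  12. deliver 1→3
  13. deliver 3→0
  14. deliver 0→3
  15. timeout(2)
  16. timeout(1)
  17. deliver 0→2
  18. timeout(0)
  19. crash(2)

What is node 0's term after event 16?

step 1 timeout(3): 3={cand,t=1,log=-}
step 2 deliver 3→1: 1={foll,t=1,log=-}
step 3 deliver 1→3: —
step 4 deliver 3→2: 2={foll,t=1,log=-}
step 5 deliver 2→3: 3={lead,t=1,log=-}
step 6 deliver 3→0: 0={foll,t=1,log=-}
step 7 deliver 0→3: —
step 8 timeout(3): 3={cand,t=2,log=-}
step 9 deliver 3→2: 2={foll,t=2,log=-}
step 10 deliver 2→3: —
step 11 deliver 3→1: 1={foll,t=2,log=-}
step 12 deliver 1→3: 3={lead,t=2,log=-}
step 13 deliver 3→0: 0={foll,t=2,log=-}
step 14 deliver 0→3: —
step 15 timeout(2): 2={cand,t=3,log=-}
step 16 timeout(1): 1={cand,t=3,log=-}

2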